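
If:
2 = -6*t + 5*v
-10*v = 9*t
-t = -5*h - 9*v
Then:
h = -26/75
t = -4/21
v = 6/35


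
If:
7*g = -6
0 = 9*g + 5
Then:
No Solution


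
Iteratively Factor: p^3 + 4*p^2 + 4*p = (p + 2)*(p^2 + 2*p) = (p + 2)^2*(p)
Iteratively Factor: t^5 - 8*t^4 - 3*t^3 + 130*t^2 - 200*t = (t - 2)*(t^4 - 6*t^3 - 15*t^2 + 100*t) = (t - 2)*(t + 4)*(t^3 - 10*t^2 + 25*t) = (t - 5)*(t - 2)*(t + 4)*(t^2 - 5*t) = (t - 5)^2*(t - 2)*(t + 4)*(t)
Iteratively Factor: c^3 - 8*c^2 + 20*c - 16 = (c - 2)*(c^2 - 6*c + 8) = (c - 2)^2*(c - 4)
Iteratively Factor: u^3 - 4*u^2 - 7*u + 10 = (u - 5)*(u^2 + u - 2) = (u - 5)*(u + 2)*(u - 1)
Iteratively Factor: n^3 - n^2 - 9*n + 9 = (n + 3)*(n^2 - 4*n + 3) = (n - 3)*(n + 3)*(n - 1)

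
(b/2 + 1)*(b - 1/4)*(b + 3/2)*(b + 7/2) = b^4/2 + 27*b^3/8 + 27*b^2/4 + 107*b/32 - 21/16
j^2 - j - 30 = (j - 6)*(j + 5)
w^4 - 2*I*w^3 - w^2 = w^2*(w - I)^2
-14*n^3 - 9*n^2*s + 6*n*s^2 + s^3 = (-2*n + s)*(n + s)*(7*n + s)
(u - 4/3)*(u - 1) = u^2 - 7*u/3 + 4/3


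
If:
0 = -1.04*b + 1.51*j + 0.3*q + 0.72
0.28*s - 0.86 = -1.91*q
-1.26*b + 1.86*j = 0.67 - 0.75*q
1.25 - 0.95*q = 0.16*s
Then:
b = 170.83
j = 118.24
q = -5.36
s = 39.66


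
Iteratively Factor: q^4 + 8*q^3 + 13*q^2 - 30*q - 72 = (q - 2)*(q^3 + 10*q^2 + 33*q + 36) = (q - 2)*(q + 3)*(q^2 + 7*q + 12) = (q - 2)*(q + 3)^2*(q + 4)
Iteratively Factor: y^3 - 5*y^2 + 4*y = (y)*(y^2 - 5*y + 4) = y*(y - 1)*(y - 4)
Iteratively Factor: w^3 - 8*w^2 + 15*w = (w - 3)*(w^2 - 5*w) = w*(w - 3)*(w - 5)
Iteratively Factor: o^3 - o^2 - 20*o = (o - 5)*(o^2 + 4*o) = o*(o - 5)*(o + 4)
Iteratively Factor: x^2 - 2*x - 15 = (x + 3)*(x - 5)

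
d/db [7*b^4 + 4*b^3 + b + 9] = 28*b^3 + 12*b^2 + 1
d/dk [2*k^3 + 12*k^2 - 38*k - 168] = 6*k^2 + 24*k - 38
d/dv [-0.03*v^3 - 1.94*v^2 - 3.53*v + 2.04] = -0.09*v^2 - 3.88*v - 3.53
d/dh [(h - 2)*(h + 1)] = 2*h - 1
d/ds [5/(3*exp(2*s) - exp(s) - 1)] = (5 - 30*exp(s))*exp(s)/(-3*exp(2*s) + exp(s) + 1)^2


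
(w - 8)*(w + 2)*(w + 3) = w^3 - 3*w^2 - 34*w - 48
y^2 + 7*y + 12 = (y + 3)*(y + 4)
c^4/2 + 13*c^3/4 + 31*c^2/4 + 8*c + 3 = (c/2 + 1/2)*(c + 3/2)*(c + 2)^2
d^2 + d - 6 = (d - 2)*(d + 3)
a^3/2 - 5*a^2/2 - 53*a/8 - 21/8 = (a/2 + 1/4)*(a - 7)*(a + 3/2)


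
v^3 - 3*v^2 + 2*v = v*(v - 2)*(v - 1)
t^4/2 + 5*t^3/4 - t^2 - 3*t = t*(t/2 + 1)*(t - 3/2)*(t + 2)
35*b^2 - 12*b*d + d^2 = (-7*b + d)*(-5*b + d)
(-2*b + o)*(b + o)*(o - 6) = -2*b^2*o + 12*b^2 - b*o^2 + 6*b*o + o^3 - 6*o^2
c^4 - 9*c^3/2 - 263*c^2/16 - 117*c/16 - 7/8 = (c - 7)*(c + 1/4)^2*(c + 2)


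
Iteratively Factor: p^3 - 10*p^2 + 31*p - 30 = (p - 3)*(p^2 - 7*p + 10) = (p - 3)*(p - 2)*(p - 5)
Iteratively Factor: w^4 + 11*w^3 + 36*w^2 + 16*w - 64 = (w + 4)*(w^3 + 7*w^2 + 8*w - 16) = (w - 1)*(w + 4)*(w^2 + 8*w + 16) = (w - 1)*(w + 4)^2*(w + 4)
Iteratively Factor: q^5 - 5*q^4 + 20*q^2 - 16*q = (q - 1)*(q^4 - 4*q^3 - 4*q^2 + 16*q) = (q - 1)*(q + 2)*(q^3 - 6*q^2 + 8*q) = q*(q - 1)*(q + 2)*(q^2 - 6*q + 8) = q*(q - 2)*(q - 1)*(q + 2)*(q - 4)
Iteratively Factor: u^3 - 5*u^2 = (u)*(u^2 - 5*u) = u^2*(u - 5)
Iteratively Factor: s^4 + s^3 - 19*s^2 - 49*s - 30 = (s - 5)*(s^3 + 6*s^2 + 11*s + 6) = (s - 5)*(s + 2)*(s^2 + 4*s + 3) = (s - 5)*(s + 1)*(s + 2)*(s + 3)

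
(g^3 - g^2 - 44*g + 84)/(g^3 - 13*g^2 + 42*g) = (g^2 + 5*g - 14)/(g*(g - 7))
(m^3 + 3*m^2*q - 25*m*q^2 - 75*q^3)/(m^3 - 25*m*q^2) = (m + 3*q)/m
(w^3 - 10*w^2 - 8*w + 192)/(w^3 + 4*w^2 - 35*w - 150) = (w^2 - 4*w - 32)/(w^2 + 10*w + 25)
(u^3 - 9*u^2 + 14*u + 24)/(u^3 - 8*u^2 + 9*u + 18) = (u - 4)/(u - 3)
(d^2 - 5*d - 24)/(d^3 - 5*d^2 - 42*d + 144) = (d + 3)/(d^2 + 3*d - 18)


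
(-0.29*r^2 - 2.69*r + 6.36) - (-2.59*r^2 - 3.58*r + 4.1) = 2.3*r^2 + 0.89*r + 2.26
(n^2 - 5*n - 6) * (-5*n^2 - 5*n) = -5*n^4 + 20*n^3 + 55*n^2 + 30*n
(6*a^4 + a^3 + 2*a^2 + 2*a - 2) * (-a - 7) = -6*a^5 - 43*a^4 - 9*a^3 - 16*a^2 - 12*a + 14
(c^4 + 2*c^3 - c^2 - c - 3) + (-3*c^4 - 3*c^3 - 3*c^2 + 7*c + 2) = -2*c^4 - c^3 - 4*c^2 + 6*c - 1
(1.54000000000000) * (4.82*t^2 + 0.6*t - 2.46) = 7.4228*t^2 + 0.924*t - 3.7884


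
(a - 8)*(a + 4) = a^2 - 4*a - 32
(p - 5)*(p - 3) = p^2 - 8*p + 15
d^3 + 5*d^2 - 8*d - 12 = (d - 2)*(d + 1)*(d + 6)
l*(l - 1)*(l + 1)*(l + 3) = l^4 + 3*l^3 - l^2 - 3*l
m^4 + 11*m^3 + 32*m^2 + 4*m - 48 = (m - 1)*(m + 2)*(m + 4)*(m + 6)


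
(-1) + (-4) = -5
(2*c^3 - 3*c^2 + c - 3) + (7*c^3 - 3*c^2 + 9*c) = 9*c^3 - 6*c^2 + 10*c - 3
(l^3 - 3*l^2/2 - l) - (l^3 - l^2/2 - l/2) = -l^2 - l/2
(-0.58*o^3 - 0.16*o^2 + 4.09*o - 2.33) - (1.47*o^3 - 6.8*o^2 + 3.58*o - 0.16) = -2.05*o^3 + 6.64*o^2 + 0.51*o - 2.17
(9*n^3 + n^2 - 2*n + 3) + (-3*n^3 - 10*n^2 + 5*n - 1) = 6*n^3 - 9*n^2 + 3*n + 2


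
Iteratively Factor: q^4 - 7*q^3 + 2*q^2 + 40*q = (q)*(q^3 - 7*q^2 + 2*q + 40) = q*(q + 2)*(q^2 - 9*q + 20) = q*(q - 4)*(q + 2)*(q - 5)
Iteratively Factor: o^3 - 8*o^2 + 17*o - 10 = (o - 1)*(o^2 - 7*o + 10) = (o - 5)*(o - 1)*(o - 2)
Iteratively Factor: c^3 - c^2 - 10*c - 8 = (c + 2)*(c^2 - 3*c - 4) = (c - 4)*(c + 2)*(c + 1)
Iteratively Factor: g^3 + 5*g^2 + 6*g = (g)*(g^2 + 5*g + 6) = g*(g + 2)*(g + 3)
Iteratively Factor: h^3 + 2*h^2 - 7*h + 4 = (h + 4)*(h^2 - 2*h + 1) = (h - 1)*(h + 4)*(h - 1)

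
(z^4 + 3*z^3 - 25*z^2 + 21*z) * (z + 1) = z^5 + 4*z^4 - 22*z^3 - 4*z^2 + 21*z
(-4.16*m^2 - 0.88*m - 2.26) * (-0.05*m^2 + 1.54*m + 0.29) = 0.208*m^4 - 6.3624*m^3 - 2.4486*m^2 - 3.7356*m - 0.6554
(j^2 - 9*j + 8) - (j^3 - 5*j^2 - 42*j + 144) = -j^3 + 6*j^2 + 33*j - 136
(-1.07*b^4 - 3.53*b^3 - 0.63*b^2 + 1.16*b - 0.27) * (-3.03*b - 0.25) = 3.2421*b^5 + 10.9634*b^4 + 2.7914*b^3 - 3.3573*b^2 + 0.5281*b + 0.0675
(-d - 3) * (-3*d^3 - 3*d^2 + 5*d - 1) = 3*d^4 + 12*d^3 + 4*d^2 - 14*d + 3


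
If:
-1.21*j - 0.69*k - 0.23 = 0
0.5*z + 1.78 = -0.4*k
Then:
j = 0.712809917355372*z + 2.34752066115702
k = -1.25*z - 4.45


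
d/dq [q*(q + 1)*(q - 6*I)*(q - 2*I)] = 4*q^3 + q^2*(3 - 24*I) + q*(-24 - 16*I) - 12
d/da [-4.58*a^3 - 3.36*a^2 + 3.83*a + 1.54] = -13.74*a^2 - 6.72*a + 3.83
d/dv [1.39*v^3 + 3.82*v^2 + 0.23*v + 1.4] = 4.17*v^2 + 7.64*v + 0.23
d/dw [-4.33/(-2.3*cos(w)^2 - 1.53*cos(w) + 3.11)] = (19.918*cos(w) + 6.6249)*sin(w)/(2.3*cos(w)^2 + 1.53*cos(w) - 3.11)^2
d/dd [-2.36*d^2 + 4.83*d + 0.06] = 4.83 - 4.72*d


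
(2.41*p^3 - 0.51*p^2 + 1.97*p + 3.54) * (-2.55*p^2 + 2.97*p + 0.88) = -6.1455*p^5 + 8.4582*p^4 - 4.4174*p^3 - 3.6249*p^2 + 12.2474*p + 3.1152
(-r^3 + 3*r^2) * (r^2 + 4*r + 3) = -r^5 - r^4 + 9*r^3 + 9*r^2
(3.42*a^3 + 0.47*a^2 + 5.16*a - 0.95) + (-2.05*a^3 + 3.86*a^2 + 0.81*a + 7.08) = 1.37*a^3 + 4.33*a^2 + 5.97*a + 6.13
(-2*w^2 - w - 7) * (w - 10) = -2*w^3 + 19*w^2 + 3*w + 70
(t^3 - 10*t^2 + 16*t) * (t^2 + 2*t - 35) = t^5 - 8*t^4 - 39*t^3 + 382*t^2 - 560*t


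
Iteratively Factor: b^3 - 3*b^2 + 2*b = (b - 1)*(b^2 - 2*b) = b*(b - 1)*(b - 2)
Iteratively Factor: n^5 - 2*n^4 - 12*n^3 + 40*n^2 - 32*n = (n + 4)*(n^4 - 6*n^3 + 12*n^2 - 8*n) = n*(n + 4)*(n^3 - 6*n^2 + 12*n - 8) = n*(n - 2)*(n + 4)*(n^2 - 4*n + 4) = n*(n - 2)^2*(n + 4)*(n - 2)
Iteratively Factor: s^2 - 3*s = (s - 3)*(s)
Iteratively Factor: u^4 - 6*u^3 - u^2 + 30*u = (u + 2)*(u^3 - 8*u^2 + 15*u) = u*(u + 2)*(u^2 - 8*u + 15) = u*(u - 3)*(u + 2)*(u - 5)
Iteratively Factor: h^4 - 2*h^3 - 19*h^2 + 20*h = (h)*(h^3 - 2*h^2 - 19*h + 20) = h*(h + 4)*(h^2 - 6*h + 5) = h*(h - 5)*(h + 4)*(h - 1)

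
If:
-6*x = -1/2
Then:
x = 1/12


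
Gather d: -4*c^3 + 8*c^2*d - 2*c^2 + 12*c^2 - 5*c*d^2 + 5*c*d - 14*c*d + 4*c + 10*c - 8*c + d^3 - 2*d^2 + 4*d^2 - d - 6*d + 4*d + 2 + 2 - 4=-4*c^3 + 10*c^2 + 6*c + d^3 + d^2*(2 - 5*c) + d*(8*c^2 - 9*c - 3)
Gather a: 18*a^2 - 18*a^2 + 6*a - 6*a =0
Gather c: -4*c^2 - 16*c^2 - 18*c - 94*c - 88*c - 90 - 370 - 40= -20*c^2 - 200*c - 500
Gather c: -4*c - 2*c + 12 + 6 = 18 - 6*c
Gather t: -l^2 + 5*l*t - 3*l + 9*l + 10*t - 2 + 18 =-l^2 + 6*l + t*(5*l + 10) + 16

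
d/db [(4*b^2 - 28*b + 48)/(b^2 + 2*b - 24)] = 36/(b^2 + 12*b + 36)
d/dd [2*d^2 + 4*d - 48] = 4*d + 4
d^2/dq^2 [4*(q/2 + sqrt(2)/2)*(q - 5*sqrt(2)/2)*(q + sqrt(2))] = 12*q - 2*sqrt(2)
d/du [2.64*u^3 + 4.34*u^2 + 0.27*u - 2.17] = 7.92*u^2 + 8.68*u + 0.27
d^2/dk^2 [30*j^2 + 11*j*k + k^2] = 2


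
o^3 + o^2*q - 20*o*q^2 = o*(o - 4*q)*(o + 5*q)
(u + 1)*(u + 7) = u^2 + 8*u + 7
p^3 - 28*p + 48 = (p - 4)*(p - 2)*(p + 6)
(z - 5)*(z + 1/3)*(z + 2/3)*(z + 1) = z^4 - 3*z^3 - 79*z^2/9 - 53*z/9 - 10/9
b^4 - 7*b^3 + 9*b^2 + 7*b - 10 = (b - 5)*(b - 2)*(b - 1)*(b + 1)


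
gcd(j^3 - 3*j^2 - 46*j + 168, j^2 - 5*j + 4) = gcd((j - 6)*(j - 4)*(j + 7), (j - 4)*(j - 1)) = j - 4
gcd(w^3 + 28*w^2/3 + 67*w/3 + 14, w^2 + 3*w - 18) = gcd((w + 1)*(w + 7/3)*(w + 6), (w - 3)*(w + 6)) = w + 6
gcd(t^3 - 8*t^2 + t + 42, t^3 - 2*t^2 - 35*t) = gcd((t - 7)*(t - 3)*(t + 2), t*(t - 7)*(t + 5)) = t - 7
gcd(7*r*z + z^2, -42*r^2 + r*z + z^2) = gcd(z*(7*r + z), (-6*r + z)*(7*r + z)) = 7*r + z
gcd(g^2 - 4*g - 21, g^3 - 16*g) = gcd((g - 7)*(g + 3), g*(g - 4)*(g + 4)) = 1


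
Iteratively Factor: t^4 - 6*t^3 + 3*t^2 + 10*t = (t - 2)*(t^3 - 4*t^2 - 5*t) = (t - 5)*(t - 2)*(t^2 + t) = t*(t - 5)*(t - 2)*(t + 1)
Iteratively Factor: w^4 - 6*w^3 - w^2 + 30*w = (w)*(w^3 - 6*w^2 - w + 30) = w*(w - 3)*(w^2 - 3*w - 10) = w*(w - 5)*(w - 3)*(w + 2)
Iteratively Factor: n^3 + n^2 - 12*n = (n + 4)*(n^2 - 3*n) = (n - 3)*(n + 4)*(n)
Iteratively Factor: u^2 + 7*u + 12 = (u + 3)*(u + 4)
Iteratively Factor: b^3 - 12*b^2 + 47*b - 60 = (b - 4)*(b^2 - 8*b + 15) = (b - 4)*(b - 3)*(b - 5)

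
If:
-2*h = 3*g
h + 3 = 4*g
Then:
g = 6/11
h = -9/11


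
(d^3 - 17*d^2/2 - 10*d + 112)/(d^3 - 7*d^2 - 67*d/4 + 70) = 2*(d - 4)/(2*d - 5)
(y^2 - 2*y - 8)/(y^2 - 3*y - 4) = (y + 2)/(y + 1)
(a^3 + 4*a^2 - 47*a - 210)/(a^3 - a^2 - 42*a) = (a + 5)/a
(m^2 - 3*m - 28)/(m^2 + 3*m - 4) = (m - 7)/(m - 1)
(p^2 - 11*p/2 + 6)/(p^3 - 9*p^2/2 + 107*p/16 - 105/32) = 16*(p - 4)/(16*p^2 - 48*p + 35)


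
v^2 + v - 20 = (v - 4)*(v + 5)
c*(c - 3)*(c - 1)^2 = c^4 - 5*c^3 + 7*c^2 - 3*c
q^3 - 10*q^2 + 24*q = q*(q - 6)*(q - 4)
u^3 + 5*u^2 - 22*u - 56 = (u - 4)*(u + 2)*(u + 7)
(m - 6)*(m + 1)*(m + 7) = m^3 + 2*m^2 - 41*m - 42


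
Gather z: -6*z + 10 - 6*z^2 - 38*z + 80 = -6*z^2 - 44*z + 90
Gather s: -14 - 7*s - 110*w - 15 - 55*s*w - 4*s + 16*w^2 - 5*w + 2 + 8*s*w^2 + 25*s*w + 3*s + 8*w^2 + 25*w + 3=s*(8*w^2 - 30*w - 8) + 24*w^2 - 90*w - 24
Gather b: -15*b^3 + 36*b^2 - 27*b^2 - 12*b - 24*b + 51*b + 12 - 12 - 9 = -15*b^3 + 9*b^2 + 15*b - 9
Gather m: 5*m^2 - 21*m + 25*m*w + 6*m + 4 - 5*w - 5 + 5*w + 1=5*m^2 + m*(25*w - 15)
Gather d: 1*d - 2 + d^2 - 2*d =d^2 - d - 2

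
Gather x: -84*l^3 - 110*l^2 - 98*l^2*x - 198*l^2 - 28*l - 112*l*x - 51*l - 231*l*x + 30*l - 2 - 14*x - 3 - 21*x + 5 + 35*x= -84*l^3 - 308*l^2 - 49*l + x*(-98*l^2 - 343*l)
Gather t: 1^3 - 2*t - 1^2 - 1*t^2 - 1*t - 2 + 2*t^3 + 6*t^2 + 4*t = 2*t^3 + 5*t^2 + t - 2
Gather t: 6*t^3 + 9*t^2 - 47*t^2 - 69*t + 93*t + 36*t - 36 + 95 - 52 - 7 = 6*t^3 - 38*t^2 + 60*t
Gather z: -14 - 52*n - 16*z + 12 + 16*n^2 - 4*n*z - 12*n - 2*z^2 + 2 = 16*n^2 - 64*n - 2*z^2 + z*(-4*n - 16)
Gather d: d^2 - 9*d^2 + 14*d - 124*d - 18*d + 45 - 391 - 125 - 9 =-8*d^2 - 128*d - 480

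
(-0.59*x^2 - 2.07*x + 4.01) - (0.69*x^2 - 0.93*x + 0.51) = -1.28*x^2 - 1.14*x + 3.5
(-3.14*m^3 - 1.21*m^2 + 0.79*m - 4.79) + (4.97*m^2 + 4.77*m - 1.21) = -3.14*m^3 + 3.76*m^2 + 5.56*m - 6.0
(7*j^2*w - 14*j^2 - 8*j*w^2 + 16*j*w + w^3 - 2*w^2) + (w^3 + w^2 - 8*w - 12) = 7*j^2*w - 14*j^2 - 8*j*w^2 + 16*j*w + 2*w^3 - w^2 - 8*w - 12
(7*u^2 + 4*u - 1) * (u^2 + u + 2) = 7*u^4 + 11*u^3 + 17*u^2 + 7*u - 2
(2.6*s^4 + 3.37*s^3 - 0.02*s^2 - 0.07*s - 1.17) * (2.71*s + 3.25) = 7.046*s^5 + 17.5827*s^4 + 10.8983*s^3 - 0.2547*s^2 - 3.3982*s - 3.8025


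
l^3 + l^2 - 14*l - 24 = (l - 4)*(l + 2)*(l + 3)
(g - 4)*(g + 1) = g^2 - 3*g - 4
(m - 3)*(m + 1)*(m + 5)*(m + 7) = m^4 + 10*m^3 + 8*m^2 - 106*m - 105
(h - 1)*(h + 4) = h^2 + 3*h - 4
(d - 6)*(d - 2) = d^2 - 8*d + 12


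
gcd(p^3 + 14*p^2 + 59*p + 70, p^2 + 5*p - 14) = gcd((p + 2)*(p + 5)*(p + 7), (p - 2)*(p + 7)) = p + 7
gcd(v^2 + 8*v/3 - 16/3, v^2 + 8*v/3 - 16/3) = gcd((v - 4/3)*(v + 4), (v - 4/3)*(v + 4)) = v^2 + 8*v/3 - 16/3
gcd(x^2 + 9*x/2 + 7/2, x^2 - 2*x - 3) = x + 1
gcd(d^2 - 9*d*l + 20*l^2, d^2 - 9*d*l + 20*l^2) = d^2 - 9*d*l + 20*l^2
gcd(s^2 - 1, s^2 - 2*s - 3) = s + 1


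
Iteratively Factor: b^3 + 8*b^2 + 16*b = (b)*(b^2 + 8*b + 16) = b*(b + 4)*(b + 4)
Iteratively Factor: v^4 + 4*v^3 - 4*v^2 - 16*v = (v - 2)*(v^3 + 6*v^2 + 8*v) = (v - 2)*(v + 4)*(v^2 + 2*v) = (v - 2)*(v + 2)*(v + 4)*(v)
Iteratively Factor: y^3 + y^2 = (y)*(y^2 + y) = y*(y + 1)*(y)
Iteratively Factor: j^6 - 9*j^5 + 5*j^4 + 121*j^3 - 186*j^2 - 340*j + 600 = (j - 5)*(j^5 - 4*j^4 - 15*j^3 + 46*j^2 + 44*j - 120) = (j - 5)*(j + 2)*(j^4 - 6*j^3 - 3*j^2 + 52*j - 60) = (j - 5)*(j - 2)*(j + 2)*(j^3 - 4*j^2 - 11*j + 30) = (j - 5)^2*(j - 2)*(j + 2)*(j^2 + j - 6) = (j - 5)^2*(j - 2)^2*(j + 2)*(j + 3)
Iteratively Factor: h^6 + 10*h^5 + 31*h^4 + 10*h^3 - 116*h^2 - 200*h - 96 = (h + 1)*(h^5 + 9*h^4 + 22*h^3 - 12*h^2 - 104*h - 96) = (h + 1)*(h + 4)*(h^4 + 5*h^3 + 2*h^2 - 20*h - 24) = (h + 1)*(h + 3)*(h + 4)*(h^3 + 2*h^2 - 4*h - 8) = (h + 1)*(h + 2)*(h + 3)*(h + 4)*(h^2 - 4) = (h - 2)*(h + 1)*(h + 2)*(h + 3)*(h + 4)*(h + 2)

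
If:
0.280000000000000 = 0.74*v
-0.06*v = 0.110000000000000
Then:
No Solution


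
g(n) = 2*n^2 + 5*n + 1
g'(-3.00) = -7.00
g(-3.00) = 4.00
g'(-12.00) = -43.00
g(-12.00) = 229.00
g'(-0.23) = 4.08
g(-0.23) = -0.04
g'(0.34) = 6.36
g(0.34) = 2.93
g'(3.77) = 20.08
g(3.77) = 48.28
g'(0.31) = 6.24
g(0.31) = 2.74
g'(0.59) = 7.36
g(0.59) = 4.65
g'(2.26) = 14.04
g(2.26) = 22.52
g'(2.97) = 16.88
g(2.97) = 33.49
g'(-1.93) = -2.72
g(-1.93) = -1.20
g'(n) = 4*n + 5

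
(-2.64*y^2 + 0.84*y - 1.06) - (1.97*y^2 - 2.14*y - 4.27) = -4.61*y^2 + 2.98*y + 3.21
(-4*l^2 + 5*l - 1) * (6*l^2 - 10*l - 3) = -24*l^4 + 70*l^3 - 44*l^2 - 5*l + 3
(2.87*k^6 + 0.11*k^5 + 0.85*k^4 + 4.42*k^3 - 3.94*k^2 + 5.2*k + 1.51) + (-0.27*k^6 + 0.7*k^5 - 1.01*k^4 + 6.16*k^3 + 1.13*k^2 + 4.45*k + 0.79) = 2.6*k^6 + 0.81*k^5 - 0.16*k^4 + 10.58*k^3 - 2.81*k^2 + 9.65*k + 2.3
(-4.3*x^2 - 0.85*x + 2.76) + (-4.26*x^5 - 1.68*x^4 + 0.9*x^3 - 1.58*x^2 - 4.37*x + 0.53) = -4.26*x^5 - 1.68*x^4 + 0.9*x^3 - 5.88*x^2 - 5.22*x + 3.29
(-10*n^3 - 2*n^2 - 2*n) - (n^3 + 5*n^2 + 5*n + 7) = -11*n^3 - 7*n^2 - 7*n - 7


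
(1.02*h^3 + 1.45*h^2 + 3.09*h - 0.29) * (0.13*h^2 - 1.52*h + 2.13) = 0.1326*h^5 - 1.3619*h^4 + 0.3703*h^3 - 1.646*h^2 + 7.0225*h - 0.6177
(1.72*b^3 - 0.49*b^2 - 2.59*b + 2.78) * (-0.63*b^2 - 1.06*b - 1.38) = -1.0836*b^5 - 1.5145*b^4 - 0.2225*b^3 + 1.6702*b^2 + 0.627399999999999*b - 3.8364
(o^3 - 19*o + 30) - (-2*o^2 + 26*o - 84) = o^3 + 2*o^2 - 45*o + 114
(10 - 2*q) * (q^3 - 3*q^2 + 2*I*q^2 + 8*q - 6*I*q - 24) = -2*q^4 + 16*q^3 - 4*I*q^3 - 46*q^2 + 32*I*q^2 + 128*q - 60*I*q - 240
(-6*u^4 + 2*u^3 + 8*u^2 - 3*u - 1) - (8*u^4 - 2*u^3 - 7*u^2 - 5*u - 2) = -14*u^4 + 4*u^3 + 15*u^2 + 2*u + 1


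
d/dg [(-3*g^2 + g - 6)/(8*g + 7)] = (-24*g^2 - 42*g + 55)/(64*g^2 + 112*g + 49)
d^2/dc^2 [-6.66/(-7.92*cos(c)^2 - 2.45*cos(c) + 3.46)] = (-1671.031296*(1 - cos(c)^2)^2 - 387.69192*cos(c)^3 - 1605.513546*cos(c)^2 + 718.92702*cos(c) + 2115.99522)/(7.92*cos(c)^2 + 2.45*cos(c) - 3.46)^3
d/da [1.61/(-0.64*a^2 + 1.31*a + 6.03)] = (2.0608*a - 2.1091)/(-0.64*a^2 + 1.31*a + 6.03)^2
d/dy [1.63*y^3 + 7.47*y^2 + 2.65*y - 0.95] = 4.89*y^2 + 14.94*y + 2.65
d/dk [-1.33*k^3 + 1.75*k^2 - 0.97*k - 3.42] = -3.99*k^2 + 3.5*k - 0.97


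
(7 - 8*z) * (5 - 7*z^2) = 56*z^3 - 49*z^2 - 40*z + 35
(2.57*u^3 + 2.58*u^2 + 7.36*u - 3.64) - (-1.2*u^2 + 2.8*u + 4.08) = 2.57*u^3 + 3.78*u^2 + 4.56*u - 7.72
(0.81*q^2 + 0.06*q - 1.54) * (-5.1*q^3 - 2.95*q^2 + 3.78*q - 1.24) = -4.131*q^5 - 2.6955*q^4 + 10.7388*q^3 + 3.7654*q^2 - 5.8956*q + 1.9096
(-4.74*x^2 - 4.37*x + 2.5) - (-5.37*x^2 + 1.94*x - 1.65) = 0.63*x^2 - 6.31*x + 4.15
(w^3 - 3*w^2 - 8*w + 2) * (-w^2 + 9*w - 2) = -w^5 + 12*w^4 - 21*w^3 - 68*w^2 + 34*w - 4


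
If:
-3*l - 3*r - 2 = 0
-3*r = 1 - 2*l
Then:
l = -1/5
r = -7/15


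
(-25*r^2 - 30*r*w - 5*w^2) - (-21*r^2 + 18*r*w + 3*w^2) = -4*r^2 - 48*r*w - 8*w^2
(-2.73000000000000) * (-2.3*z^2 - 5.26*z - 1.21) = 6.279*z^2 + 14.3598*z + 3.3033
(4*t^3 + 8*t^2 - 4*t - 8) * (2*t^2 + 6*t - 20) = 8*t^5 + 40*t^4 - 40*t^3 - 200*t^2 + 32*t + 160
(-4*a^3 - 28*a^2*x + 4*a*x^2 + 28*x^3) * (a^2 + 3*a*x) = -4*a^5 - 40*a^4*x - 80*a^3*x^2 + 40*a^2*x^3 + 84*a*x^4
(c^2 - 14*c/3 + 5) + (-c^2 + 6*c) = 4*c/3 + 5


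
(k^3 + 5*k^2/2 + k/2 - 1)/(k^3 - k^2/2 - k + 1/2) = (k + 2)/(k - 1)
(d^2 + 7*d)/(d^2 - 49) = d/(d - 7)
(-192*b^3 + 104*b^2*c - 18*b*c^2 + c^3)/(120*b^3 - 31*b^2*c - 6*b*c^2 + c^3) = (-24*b^2 + 10*b*c - c^2)/(15*b^2 - 2*b*c - c^2)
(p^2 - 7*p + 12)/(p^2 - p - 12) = (p - 3)/(p + 3)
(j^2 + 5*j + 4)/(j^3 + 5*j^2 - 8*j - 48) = (j + 1)/(j^2 + j - 12)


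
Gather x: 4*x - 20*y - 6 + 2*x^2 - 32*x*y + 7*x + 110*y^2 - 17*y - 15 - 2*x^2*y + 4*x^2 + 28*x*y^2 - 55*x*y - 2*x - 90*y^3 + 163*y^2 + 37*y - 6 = x^2*(6 - 2*y) + x*(28*y^2 - 87*y + 9) - 90*y^3 + 273*y^2 - 27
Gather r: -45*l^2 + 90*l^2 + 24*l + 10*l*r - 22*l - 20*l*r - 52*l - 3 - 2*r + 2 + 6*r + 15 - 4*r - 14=45*l^2 - 10*l*r - 50*l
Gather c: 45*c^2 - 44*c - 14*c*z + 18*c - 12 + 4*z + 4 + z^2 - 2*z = 45*c^2 + c*(-14*z - 26) + z^2 + 2*z - 8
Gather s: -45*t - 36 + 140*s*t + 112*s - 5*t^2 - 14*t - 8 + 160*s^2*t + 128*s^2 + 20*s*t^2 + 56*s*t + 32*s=s^2*(160*t + 128) + s*(20*t^2 + 196*t + 144) - 5*t^2 - 59*t - 44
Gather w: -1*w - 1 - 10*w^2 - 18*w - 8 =-10*w^2 - 19*w - 9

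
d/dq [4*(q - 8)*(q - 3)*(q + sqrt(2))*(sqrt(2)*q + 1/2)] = 16*sqrt(2)*q^3 - 132*sqrt(2)*q^2 + 30*q^2 - 220*q + 196*sqrt(2)*q - 22*sqrt(2) + 240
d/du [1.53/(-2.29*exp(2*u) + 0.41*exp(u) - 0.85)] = (7.0074*exp(u) - 0.6273)*exp(u)/(2.29*exp(2*u) - 0.41*exp(u) + 0.85)^2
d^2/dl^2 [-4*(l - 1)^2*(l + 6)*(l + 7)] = -48*l^2 - 264*l - 136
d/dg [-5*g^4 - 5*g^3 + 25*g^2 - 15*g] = -20*g^3 - 15*g^2 + 50*g - 15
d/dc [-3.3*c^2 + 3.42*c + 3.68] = 3.42 - 6.6*c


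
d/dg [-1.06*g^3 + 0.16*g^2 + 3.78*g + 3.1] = -3.18*g^2 + 0.32*g + 3.78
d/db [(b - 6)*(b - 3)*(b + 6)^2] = 4*b^3 + 9*b^2 - 108*b - 108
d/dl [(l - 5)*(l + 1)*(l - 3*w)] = 3*l^2 - 6*l*w - 8*l + 12*w - 5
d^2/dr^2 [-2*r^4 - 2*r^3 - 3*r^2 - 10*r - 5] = -24*r^2 - 12*r - 6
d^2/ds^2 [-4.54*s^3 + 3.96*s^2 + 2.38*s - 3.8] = 7.92 - 27.24*s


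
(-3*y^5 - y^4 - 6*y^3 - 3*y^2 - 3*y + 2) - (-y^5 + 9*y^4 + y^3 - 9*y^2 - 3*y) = -2*y^5 - 10*y^4 - 7*y^3 + 6*y^2 + 2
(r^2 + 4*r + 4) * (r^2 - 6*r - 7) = r^4 - 2*r^3 - 27*r^2 - 52*r - 28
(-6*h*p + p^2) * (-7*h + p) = 42*h^2*p - 13*h*p^2 + p^3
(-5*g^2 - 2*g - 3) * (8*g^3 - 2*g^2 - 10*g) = -40*g^5 - 6*g^4 + 30*g^3 + 26*g^2 + 30*g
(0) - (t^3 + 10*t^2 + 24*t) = -t^3 - 10*t^2 - 24*t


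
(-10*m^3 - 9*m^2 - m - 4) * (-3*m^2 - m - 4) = 30*m^5 + 37*m^4 + 52*m^3 + 49*m^2 + 8*m + 16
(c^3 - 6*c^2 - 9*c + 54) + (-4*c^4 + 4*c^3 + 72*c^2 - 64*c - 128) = -4*c^4 + 5*c^3 + 66*c^2 - 73*c - 74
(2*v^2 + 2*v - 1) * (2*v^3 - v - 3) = 4*v^5 + 4*v^4 - 4*v^3 - 8*v^2 - 5*v + 3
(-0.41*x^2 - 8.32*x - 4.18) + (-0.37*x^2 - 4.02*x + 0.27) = -0.78*x^2 - 12.34*x - 3.91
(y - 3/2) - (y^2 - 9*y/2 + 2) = -y^2 + 11*y/2 - 7/2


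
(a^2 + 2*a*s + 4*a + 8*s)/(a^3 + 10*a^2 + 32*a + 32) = (a + 2*s)/(a^2 + 6*a + 8)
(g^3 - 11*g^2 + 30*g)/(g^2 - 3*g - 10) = g*(g - 6)/(g + 2)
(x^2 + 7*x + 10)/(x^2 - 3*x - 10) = (x + 5)/(x - 5)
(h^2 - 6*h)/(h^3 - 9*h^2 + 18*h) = 1/(h - 3)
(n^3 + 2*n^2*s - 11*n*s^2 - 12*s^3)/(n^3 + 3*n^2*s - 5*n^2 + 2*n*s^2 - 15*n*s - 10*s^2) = (n^2 + n*s - 12*s^2)/(n^2 + 2*n*s - 5*n - 10*s)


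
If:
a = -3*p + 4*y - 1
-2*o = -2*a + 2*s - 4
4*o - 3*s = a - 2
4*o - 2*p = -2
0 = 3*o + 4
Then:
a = -10/3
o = -4/3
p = -5/3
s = 0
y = -11/6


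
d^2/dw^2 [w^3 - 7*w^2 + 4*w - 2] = 6*w - 14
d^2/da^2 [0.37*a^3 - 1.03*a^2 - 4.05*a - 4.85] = 2.22*a - 2.06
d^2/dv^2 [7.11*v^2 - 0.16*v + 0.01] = 14.2200000000000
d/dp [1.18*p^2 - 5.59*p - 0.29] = 2.36*p - 5.59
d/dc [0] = 0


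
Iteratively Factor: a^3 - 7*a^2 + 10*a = (a - 2)*(a^2 - 5*a) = (a - 5)*(a - 2)*(a)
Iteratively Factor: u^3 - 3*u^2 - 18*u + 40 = (u + 4)*(u^2 - 7*u + 10) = (u - 2)*(u + 4)*(u - 5)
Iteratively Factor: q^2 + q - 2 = (q + 2)*(q - 1)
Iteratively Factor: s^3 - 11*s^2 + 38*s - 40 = (s - 4)*(s^2 - 7*s + 10) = (s - 5)*(s - 4)*(s - 2)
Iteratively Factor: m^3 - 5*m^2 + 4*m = (m - 1)*(m^2 - 4*m) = m*(m - 1)*(m - 4)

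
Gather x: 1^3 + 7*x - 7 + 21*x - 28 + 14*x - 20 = 42*x - 54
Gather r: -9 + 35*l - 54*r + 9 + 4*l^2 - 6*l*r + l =4*l^2 + 36*l + r*(-6*l - 54)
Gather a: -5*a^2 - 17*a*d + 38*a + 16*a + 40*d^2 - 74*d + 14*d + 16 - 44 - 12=-5*a^2 + a*(54 - 17*d) + 40*d^2 - 60*d - 40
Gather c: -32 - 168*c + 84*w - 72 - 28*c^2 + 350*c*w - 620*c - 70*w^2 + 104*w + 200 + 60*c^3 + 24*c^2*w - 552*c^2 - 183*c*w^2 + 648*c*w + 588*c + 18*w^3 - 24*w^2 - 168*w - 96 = 60*c^3 + c^2*(24*w - 580) + c*(-183*w^2 + 998*w - 200) + 18*w^3 - 94*w^2 + 20*w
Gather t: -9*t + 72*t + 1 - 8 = 63*t - 7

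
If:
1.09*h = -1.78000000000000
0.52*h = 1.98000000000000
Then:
No Solution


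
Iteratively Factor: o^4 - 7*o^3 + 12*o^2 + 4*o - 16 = (o - 2)*(o^3 - 5*o^2 + 2*o + 8) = (o - 2)^2*(o^2 - 3*o - 4) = (o - 2)^2*(o + 1)*(o - 4)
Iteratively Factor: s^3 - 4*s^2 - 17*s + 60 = (s - 5)*(s^2 + s - 12) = (s - 5)*(s - 3)*(s + 4)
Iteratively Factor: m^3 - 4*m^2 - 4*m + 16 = (m - 2)*(m^2 - 2*m - 8) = (m - 4)*(m - 2)*(m + 2)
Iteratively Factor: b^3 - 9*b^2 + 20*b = (b - 5)*(b^2 - 4*b) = b*(b - 5)*(b - 4)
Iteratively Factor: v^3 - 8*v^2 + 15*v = (v - 5)*(v^2 - 3*v) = (v - 5)*(v - 3)*(v)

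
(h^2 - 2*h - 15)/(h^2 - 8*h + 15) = (h + 3)/(h - 3)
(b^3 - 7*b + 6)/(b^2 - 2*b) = b + 2 - 3/b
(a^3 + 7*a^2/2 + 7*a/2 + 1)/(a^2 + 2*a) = a + 3/2 + 1/(2*a)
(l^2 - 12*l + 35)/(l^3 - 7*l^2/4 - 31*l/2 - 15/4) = 4*(l - 7)/(4*l^2 + 13*l + 3)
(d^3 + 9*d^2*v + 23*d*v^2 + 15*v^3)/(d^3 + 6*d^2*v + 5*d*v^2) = (d + 3*v)/d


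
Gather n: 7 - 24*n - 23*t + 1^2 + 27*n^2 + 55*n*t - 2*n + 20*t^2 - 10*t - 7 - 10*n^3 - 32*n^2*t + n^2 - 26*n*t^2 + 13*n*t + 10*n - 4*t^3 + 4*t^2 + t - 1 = -10*n^3 + n^2*(28 - 32*t) + n*(-26*t^2 + 68*t - 16) - 4*t^3 + 24*t^2 - 32*t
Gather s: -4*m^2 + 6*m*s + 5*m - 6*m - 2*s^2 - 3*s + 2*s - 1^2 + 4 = -4*m^2 - m - 2*s^2 + s*(6*m - 1) + 3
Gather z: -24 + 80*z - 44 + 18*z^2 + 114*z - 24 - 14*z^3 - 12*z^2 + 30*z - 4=-14*z^3 + 6*z^2 + 224*z - 96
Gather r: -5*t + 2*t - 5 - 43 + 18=-3*t - 30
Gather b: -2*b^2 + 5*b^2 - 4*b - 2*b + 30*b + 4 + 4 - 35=3*b^2 + 24*b - 27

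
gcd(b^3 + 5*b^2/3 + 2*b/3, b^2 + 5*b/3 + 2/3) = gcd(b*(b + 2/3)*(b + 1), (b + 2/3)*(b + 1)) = b^2 + 5*b/3 + 2/3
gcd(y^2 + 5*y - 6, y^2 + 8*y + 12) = y + 6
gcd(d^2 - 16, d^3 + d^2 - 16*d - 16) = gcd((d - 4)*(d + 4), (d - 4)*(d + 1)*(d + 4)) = d^2 - 16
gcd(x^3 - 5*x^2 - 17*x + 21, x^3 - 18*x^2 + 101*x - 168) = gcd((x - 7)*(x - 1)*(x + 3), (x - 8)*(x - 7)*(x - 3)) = x - 7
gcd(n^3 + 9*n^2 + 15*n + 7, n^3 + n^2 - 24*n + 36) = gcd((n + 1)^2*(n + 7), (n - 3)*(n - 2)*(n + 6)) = 1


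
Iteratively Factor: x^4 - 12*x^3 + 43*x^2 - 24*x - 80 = (x - 4)*(x^3 - 8*x^2 + 11*x + 20) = (x - 4)^2*(x^2 - 4*x - 5) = (x - 5)*(x - 4)^2*(x + 1)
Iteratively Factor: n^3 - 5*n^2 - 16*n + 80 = (n - 4)*(n^2 - n - 20) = (n - 4)*(n + 4)*(n - 5)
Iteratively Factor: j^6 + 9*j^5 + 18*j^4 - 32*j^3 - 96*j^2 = (j + 4)*(j^5 + 5*j^4 - 2*j^3 - 24*j^2) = j*(j + 4)*(j^4 + 5*j^3 - 2*j^2 - 24*j) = j*(j + 3)*(j + 4)*(j^3 + 2*j^2 - 8*j) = j^2*(j + 3)*(j + 4)*(j^2 + 2*j - 8) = j^2*(j + 3)*(j + 4)^2*(j - 2)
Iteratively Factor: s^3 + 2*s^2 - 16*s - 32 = (s - 4)*(s^2 + 6*s + 8) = (s - 4)*(s + 2)*(s + 4)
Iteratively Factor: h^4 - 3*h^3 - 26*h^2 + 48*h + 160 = (h + 2)*(h^3 - 5*h^2 - 16*h + 80) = (h + 2)*(h + 4)*(h^2 - 9*h + 20) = (h - 4)*(h + 2)*(h + 4)*(h - 5)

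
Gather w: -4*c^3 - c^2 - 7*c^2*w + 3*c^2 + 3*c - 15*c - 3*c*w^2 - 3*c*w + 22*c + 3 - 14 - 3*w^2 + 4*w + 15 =-4*c^3 + 2*c^2 + 10*c + w^2*(-3*c - 3) + w*(-7*c^2 - 3*c + 4) + 4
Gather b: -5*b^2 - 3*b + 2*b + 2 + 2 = -5*b^2 - b + 4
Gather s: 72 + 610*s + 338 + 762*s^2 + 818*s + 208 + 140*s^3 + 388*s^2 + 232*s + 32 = 140*s^3 + 1150*s^2 + 1660*s + 650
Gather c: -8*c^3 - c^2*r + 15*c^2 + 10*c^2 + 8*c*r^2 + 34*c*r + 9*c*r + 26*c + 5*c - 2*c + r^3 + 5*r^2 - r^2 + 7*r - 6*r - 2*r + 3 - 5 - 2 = -8*c^3 + c^2*(25 - r) + c*(8*r^2 + 43*r + 29) + r^3 + 4*r^2 - r - 4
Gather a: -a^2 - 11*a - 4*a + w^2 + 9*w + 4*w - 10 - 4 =-a^2 - 15*a + w^2 + 13*w - 14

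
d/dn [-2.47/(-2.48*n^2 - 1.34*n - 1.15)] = (-12.2512*n - 3.3098)/(2.48*n^2 + 1.34*n + 1.15)^2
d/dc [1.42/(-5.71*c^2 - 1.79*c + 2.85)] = (16.2164*c + 2.5418)/(5.71*c^2 + 1.79*c - 2.85)^2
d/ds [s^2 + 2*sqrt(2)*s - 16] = 2*s + 2*sqrt(2)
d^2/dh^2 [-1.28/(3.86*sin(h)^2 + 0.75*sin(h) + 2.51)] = (76.285952*sin(h)^4 + 11.1168*sin(h)^3 - 163.31456*sin(h)^2 - 24.6432*sin(h) + 23.362816)/(3.86*sin(h)^2 + 0.75*sin(h) + 2.51)^3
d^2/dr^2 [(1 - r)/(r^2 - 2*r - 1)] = 2*(r - 1)*(-3*r^2 + 6*r + 4*(r - 1)^2 + 3)/(-r^2 + 2*r + 1)^3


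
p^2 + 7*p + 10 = (p + 2)*(p + 5)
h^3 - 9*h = h*(h - 3)*(h + 3)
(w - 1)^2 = w^2 - 2*w + 1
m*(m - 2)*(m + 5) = m^3 + 3*m^2 - 10*m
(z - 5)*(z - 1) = z^2 - 6*z + 5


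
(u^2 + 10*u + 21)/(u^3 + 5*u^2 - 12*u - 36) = (u^2 + 10*u + 21)/(u^3 + 5*u^2 - 12*u - 36)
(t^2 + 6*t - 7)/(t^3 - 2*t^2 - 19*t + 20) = (t + 7)/(t^2 - t - 20)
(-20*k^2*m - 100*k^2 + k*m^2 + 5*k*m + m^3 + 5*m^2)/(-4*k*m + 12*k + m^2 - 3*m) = (5*k*m + 25*k + m^2 + 5*m)/(m - 3)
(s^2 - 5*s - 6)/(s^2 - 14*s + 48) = (s + 1)/(s - 8)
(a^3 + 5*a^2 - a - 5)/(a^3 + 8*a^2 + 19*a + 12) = (a^2 + 4*a - 5)/(a^2 + 7*a + 12)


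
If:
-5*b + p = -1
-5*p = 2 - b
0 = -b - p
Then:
No Solution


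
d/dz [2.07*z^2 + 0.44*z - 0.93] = 4.14*z + 0.44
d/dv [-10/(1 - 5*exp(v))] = -50*exp(v)/(5*exp(v) - 1)^2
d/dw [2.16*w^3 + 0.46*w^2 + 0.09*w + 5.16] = 6.48*w^2 + 0.92*w + 0.09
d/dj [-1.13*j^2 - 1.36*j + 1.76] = -2.26*j - 1.36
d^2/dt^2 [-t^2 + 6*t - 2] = -2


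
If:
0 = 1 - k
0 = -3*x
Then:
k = 1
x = 0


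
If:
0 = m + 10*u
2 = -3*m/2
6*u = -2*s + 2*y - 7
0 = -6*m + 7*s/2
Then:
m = -4/3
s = -16/7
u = 2/15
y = 113/70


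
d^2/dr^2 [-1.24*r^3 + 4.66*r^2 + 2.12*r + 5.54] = 9.32 - 7.44*r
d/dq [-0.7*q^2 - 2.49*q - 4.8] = -1.4*q - 2.49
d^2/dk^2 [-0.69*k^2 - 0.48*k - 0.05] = -1.38000000000000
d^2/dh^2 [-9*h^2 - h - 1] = -18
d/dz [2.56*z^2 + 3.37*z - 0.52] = 5.12*z + 3.37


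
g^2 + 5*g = g*(g + 5)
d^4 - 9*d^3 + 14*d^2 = d^2*(d - 7)*(d - 2)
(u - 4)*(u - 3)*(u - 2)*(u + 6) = u^4 - 3*u^3 - 28*u^2 + 132*u - 144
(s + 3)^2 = s^2 + 6*s + 9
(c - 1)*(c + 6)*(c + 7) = c^3 + 12*c^2 + 29*c - 42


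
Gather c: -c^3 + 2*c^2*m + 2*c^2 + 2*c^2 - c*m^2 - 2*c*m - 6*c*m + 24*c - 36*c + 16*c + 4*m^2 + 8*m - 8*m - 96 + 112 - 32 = -c^3 + c^2*(2*m + 4) + c*(-m^2 - 8*m + 4) + 4*m^2 - 16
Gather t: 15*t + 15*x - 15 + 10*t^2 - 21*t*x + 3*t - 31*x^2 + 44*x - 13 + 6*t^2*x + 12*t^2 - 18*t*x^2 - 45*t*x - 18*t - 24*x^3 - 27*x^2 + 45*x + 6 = t^2*(6*x + 22) + t*(-18*x^2 - 66*x) - 24*x^3 - 58*x^2 + 104*x - 22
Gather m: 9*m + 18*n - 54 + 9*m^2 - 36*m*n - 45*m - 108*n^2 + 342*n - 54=9*m^2 + m*(-36*n - 36) - 108*n^2 + 360*n - 108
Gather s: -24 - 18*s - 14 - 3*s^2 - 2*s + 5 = -3*s^2 - 20*s - 33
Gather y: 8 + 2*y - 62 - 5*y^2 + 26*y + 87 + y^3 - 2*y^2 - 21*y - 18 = y^3 - 7*y^2 + 7*y + 15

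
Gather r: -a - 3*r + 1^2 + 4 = -a - 3*r + 5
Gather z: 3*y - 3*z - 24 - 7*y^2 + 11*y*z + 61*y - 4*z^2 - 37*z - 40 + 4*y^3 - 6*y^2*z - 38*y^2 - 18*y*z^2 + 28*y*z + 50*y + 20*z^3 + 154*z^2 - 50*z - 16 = 4*y^3 - 45*y^2 + 114*y + 20*z^3 + z^2*(150 - 18*y) + z*(-6*y^2 + 39*y - 90) - 80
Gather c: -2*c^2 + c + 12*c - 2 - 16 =-2*c^2 + 13*c - 18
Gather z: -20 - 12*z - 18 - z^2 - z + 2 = -z^2 - 13*z - 36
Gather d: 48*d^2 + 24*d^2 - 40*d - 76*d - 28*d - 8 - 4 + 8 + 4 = 72*d^2 - 144*d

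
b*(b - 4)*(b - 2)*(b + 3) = b^4 - 3*b^3 - 10*b^2 + 24*b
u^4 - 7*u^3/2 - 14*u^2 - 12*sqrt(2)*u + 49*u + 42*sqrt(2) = (u - 7/2)*(u - 3*sqrt(2))*(u + sqrt(2))*(u + 2*sqrt(2))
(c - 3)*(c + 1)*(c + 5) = c^3 + 3*c^2 - 13*c - 15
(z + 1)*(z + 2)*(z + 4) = z^3 + 7*z^2 + 14*z + 8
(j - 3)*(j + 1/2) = j^2 - 5*j/2 - 3/2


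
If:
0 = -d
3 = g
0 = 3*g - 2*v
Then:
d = 0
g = 3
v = 9/2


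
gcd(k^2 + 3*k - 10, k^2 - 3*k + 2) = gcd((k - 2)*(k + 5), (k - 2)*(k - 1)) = k - 2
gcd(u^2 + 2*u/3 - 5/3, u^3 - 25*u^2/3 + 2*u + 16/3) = u - 1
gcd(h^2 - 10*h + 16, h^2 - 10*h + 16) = h^2 - 10*h + 16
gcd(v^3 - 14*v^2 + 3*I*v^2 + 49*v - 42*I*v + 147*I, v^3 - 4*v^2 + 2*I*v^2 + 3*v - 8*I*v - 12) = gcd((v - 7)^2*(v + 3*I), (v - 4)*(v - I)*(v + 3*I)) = v + 3*I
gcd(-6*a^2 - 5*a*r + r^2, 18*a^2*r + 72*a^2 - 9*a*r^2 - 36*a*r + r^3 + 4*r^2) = -6*a + r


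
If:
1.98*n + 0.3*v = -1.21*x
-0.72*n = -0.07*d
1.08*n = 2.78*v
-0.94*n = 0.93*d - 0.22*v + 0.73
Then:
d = -0.72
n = -0.07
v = -0.03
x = 0.12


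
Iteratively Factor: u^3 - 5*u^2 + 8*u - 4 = (u - 2)*(u^2 - 3*u + 2) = (u - 2)^2*(u - 1)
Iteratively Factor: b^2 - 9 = (b - 3)*(b + 3)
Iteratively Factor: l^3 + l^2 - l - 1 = (l + 1)*(l^2 - 1) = (l + 1)^2*(l - 1)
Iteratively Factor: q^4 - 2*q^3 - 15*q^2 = (q - 5)*(q^3 + 3*q^2) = q*(q - 5)*(q^2 + 3*q) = q^2*(q - 5)*(q + 3)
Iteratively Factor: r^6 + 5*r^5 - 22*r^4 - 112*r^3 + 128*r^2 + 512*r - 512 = (r - 1)*(r^5 + 6*r^4 - 16*r^3 - 128*r^2 + 512) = (r - 1)*(r + 4)*(r^4 + 2*r^3 - 24*r^2 - 32*r + 128) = (r - 1)*(r + 4)^2*(r^3 - 2*r^2 - 16*r + 32) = (r - 2)*(r - 1)*(r + 4)^2*(r^2 - 16) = (r - 4)*(r - 2)*(r - 1)*(r + 4)^2*(r + 4)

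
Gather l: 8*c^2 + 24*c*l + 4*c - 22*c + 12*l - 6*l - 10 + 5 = 8*c^2 - 18*c + l*(24*c + 6) - 5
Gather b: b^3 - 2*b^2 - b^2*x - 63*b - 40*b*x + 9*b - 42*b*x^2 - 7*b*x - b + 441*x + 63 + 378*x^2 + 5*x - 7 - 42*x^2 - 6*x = b^3 + b^2*(-x - 2) + b*(-42*x^2 - 47*x - 55) + 336*x^2 + 440*x + 56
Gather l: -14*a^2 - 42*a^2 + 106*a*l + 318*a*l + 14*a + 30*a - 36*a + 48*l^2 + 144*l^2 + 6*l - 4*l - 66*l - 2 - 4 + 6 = -56*a^2 + 8*a + 192*l^2 + l*(424*a - 64)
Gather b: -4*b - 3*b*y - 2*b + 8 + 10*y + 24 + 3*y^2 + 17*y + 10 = b*(-3*y - 6) + 3*y^2 + 27*y + 42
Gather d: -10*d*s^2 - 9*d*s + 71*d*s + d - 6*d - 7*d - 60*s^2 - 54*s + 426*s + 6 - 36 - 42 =d*(-10*s^2 + 62*s - 12) - 60*s^2 + 372*s - 72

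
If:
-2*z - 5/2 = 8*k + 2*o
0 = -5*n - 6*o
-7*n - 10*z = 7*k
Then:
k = -92*z/203 - 15/58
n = 15/58 - 198*z/203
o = 165*z/203 - 25/116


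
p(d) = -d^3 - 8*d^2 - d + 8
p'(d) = -3*d^2 - 16*d - 1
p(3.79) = -165.14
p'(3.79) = -104.73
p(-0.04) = 8.03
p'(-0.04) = -0.36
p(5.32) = -374.31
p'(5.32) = -171.03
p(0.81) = 1.41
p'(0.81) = -15.93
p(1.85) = -27.56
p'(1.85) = -40.87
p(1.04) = -2.82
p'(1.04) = -20.88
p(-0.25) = 7.77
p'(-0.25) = 2.81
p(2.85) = -82.98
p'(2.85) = -70.97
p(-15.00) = 1598.00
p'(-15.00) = -436.00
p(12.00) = -2884.00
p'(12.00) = -625.00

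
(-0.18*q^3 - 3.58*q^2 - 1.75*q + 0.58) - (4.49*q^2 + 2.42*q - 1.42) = -0.18*q^3 - 8.07*q^2 - 4.17*q + 2.0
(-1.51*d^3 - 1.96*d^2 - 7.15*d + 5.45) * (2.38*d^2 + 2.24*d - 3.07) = -3.5938*d^5 - 8.0472*d^4 - 16.7717*d^3 + 2.9722*d^2 + 34.1585*d - 16.7315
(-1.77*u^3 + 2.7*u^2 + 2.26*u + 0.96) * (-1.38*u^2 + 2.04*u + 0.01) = 2.4426*u^5 - 7.3368*u^4 + 2.3715*u^3 + 3.3126*u^2 + 1.981*u + 0.0096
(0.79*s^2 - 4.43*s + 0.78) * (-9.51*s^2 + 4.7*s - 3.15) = -7.5129*s^4 + 45.8423*s^3 - 30.7273*s^2 + 17.6205*s - 2.457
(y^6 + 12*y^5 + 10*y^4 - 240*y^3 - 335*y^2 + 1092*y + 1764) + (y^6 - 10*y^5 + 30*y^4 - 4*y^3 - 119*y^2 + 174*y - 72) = 2*y^6 + 2*y^5 + 40*y^4 - 244*y^3 - 454*y^2 + 1266*y + 1692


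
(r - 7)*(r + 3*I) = r^2 - 7*r + 3*I*r - 21*I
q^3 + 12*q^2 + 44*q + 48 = (q + 2)*(q + 4)*(q + 6)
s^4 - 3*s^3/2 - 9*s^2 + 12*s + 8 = (s - 2)*(s + 1/2)*(s - 2*sqrt(2))*(s + 2*sqrt(2))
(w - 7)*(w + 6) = w^2 - w - 42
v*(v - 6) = v^2 - 6*v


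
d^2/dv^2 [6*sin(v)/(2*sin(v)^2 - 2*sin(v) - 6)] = 3*(-sin(v)^5 - sin(v)^4 - 16*sin(v)^3 + 3*sin(v)^2 + 9*sin(v) - 6)/(sin(v)^2 - sin(v) - 3)^3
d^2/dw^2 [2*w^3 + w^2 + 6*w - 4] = 12*w + 2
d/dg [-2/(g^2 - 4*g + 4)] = 4*(g - 2)/(g^2 - 4*g + 4)^2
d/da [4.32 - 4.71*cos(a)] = 4.71*sin(a)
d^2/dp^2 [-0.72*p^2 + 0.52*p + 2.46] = -1.44000000000000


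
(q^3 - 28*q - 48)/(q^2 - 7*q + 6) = (q^2 + 6*q + 8)/(q - 1)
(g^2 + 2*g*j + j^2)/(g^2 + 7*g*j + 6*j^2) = (g + j)/(g + 6*j)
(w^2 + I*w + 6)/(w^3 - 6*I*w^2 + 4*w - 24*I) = (w + 3*I)/(w^2 - 4*I*w + 12)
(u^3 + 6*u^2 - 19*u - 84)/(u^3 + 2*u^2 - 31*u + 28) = (u + 3)/(u - 1)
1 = 1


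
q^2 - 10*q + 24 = (q - 6)*(q - 4)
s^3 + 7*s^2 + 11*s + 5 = (s + 1)^2*(s + 5)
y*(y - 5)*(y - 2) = y^3 - 7*y^2 + 10*y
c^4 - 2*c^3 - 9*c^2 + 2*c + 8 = (c - 4)*(c - 1)*(c + 1)*(c + 2)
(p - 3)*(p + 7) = p^2 + 4*p - 21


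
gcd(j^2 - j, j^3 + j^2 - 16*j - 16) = 1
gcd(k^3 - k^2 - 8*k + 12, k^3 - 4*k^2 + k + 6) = k - 2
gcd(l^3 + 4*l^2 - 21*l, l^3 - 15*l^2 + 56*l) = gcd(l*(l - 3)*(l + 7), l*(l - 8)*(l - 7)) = l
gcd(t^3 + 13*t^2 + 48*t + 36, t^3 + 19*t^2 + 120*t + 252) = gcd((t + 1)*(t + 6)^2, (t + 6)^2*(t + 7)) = t^2 + 12*t + 36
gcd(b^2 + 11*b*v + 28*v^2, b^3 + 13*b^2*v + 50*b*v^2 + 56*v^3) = b^2 + 11*b*v + 28*v^2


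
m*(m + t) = m^2 + m*t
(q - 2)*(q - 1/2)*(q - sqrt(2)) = q^3 - 5*q^2/2 - sqrt(2)*q^2 + q + 5*sqrt(2)*q/2 - sqrt(2)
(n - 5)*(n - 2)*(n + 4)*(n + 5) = n^4 + 2*n^3 - 33*n^2 - 50*n + 200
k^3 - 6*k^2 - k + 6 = (k - 6)*(k - 1)*(k + 1)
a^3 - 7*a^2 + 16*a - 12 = (a - 3)*(a - 2)^2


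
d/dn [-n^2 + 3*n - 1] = 3 - 2*n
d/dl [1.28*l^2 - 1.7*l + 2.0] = 2.56*l - 1.7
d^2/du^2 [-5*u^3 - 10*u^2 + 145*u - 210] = -30*u - 20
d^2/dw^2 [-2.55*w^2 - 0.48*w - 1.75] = -5.10000000000000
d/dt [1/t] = -1/t^2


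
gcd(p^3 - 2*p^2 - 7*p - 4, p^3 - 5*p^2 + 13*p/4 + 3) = p - 4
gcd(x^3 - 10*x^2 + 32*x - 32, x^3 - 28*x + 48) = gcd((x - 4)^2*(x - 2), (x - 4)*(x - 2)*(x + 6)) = x^2 - 6*x + 8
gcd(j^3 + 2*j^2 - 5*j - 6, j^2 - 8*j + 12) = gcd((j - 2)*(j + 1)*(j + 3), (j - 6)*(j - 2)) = j - 2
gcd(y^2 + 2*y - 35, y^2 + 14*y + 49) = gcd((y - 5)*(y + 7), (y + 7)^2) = y + 7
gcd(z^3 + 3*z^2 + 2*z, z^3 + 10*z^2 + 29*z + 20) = z + 1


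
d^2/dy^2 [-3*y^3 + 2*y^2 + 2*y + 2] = 4 - 18*y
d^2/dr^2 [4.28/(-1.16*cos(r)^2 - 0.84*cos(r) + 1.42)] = (23.036672*(1 - cos(r)^2)^2 + 12.511296*cos(r)^3 + 42.738368*cos(r)^2 - 19.917408*cos(r) - 43.17664)/(1.16*cos(r)^2 + 0.84*cos(r) - 1.42)^3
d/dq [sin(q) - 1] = cos(q)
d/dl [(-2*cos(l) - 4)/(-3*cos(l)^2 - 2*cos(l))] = 2*(3*sin(l) + 4*sin(l)/cos(l)^2 + 12*tan(l))/(3*cos(l) + 2)^2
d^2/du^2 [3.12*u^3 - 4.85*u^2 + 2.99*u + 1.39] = 18.72*u - 9.7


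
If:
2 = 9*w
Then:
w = 2/9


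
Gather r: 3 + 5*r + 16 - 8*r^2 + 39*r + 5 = -8*r^2 + 44*r + 24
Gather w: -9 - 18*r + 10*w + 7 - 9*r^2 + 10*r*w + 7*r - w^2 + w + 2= -9*r^2 - 11*r - w^2 + w*(10*r + 11)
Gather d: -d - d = -2*d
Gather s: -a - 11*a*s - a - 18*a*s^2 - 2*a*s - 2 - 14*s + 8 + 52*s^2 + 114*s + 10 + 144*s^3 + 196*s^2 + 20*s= -2*a + 144*s^3 + s^2*(248 - 18*a) + s*(120 - 13*a) + 16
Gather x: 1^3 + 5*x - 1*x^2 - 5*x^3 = -5*x^3 - x^2 + 5*x + 1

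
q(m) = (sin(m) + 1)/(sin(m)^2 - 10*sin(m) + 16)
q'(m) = (-2*sin(m)*cos(m) + 10*cos(m))*(sin(m) + 1)/(sin(m)^2 - 10*sin(m) + 16)^2 + cos(m)/(sin(m)^2 - 10*sin(m) + 16)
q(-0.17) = 0.05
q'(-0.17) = 0.08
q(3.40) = 0.04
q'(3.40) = -0.07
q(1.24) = 0.26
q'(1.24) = 0.14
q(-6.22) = 0.07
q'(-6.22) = 0.11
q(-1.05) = 0.01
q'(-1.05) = 0.02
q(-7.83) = 0.00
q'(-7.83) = 0.00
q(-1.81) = 0.00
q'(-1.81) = -0.01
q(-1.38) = 0.00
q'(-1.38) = 0.01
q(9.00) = 0.12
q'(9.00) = -0.16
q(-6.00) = 0.10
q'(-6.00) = 0.14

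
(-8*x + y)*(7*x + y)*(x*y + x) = -56*x^3*y - 56*x^3 - x^2*y^2 - x^2*y + x*y^3 + x*y^2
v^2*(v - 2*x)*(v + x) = v^4 - v^3*x - 2*v^2*x^2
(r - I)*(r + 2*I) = r^2 + I*r + 2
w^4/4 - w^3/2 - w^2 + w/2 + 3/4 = (w/2 + 1/2)^2*(w - 3)*(w - 1)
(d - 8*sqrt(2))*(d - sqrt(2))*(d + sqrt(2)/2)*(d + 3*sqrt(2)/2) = d^4 - 7*sqrt(2)*d^3 - 37*d^2/2 + 37*sqrt(2)*d/2 + 24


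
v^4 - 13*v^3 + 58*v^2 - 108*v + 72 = (v - 6)*(v - 3)*(v - 2)^2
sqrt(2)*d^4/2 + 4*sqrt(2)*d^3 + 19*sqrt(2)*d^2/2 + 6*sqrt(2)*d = d*(d + 3)*(d + 4)*(sqrt(2)*d/2 + sqrt(2)/2)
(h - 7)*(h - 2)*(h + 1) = h^3 - 8*h^2 + 5*h + 14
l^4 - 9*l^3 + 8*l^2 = l^2*(l - 8)*(l - 1)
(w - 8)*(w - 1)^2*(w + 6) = w^4 - 4*w^3 - 43*w^2 + 94*w - 48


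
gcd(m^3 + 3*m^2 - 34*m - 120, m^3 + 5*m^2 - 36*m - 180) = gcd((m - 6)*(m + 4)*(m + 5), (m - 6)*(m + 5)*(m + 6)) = m^2 - m - 30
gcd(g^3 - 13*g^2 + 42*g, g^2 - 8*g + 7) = g - 7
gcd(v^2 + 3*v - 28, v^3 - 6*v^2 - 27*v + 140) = v - 4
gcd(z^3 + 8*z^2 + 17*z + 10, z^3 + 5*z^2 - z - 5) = z^2 + 6*z + 5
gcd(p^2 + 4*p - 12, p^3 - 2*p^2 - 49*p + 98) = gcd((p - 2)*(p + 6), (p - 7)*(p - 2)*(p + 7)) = p - 2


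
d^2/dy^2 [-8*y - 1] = 0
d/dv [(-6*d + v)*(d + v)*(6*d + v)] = -36*d^2 + 2*d*v + 3*v^2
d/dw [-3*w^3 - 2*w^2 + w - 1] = -9*w^2 - 4*w + 1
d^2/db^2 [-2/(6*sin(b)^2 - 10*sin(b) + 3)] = 4*(72*sin(b)^4 - 90*sin(b)^3 - 94*sin(b)^2 + 195*sin(b) - 82)/(6*sin(b)^2 - 10*sin(b) + 3)^3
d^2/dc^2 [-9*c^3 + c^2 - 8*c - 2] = 2 - 54*c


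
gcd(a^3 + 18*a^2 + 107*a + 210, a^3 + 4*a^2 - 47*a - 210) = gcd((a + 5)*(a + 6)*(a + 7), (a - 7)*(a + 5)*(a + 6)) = a^2 + 11*a + 30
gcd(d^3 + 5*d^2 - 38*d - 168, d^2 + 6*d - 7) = d + 7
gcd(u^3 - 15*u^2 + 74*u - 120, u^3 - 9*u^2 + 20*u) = u^2 - 9*u + 20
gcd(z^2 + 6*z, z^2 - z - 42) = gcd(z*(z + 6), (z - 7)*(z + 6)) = z + 6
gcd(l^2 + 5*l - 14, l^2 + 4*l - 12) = l - 2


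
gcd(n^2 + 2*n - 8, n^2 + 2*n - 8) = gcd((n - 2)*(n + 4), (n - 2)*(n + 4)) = n^2 + 2*n - 8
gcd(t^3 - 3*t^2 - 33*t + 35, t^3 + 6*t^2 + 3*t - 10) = t^2 + 4*t - 5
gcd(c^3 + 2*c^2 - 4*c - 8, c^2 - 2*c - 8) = c + 2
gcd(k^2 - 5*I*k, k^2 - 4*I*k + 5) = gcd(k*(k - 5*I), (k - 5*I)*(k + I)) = k - 5*I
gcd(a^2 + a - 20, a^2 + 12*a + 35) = a + 5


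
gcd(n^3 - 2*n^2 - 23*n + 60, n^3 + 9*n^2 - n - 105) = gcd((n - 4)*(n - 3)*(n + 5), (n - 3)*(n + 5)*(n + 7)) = n^2 + 2*n - 15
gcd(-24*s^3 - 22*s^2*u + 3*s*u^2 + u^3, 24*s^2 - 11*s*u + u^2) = 1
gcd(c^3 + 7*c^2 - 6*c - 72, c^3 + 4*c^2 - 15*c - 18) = c^2 + 3*c - 18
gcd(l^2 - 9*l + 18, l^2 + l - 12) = l - 3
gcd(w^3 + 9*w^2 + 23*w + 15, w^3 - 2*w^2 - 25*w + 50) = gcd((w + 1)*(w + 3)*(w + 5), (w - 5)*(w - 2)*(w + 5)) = w + 5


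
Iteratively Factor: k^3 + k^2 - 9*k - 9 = (k - 3)*(k^2 + 4*k + 3) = (k - 3)*(k + 3)*(k + 1)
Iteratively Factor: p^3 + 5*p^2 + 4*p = (p + 4)*(p^2 + p) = p*(p + 4)*(p + 1)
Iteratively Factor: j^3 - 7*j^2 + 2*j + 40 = (j + 2)*(j^2 - 9*j + 20) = (j - 4)*(j + 2)*(j - 5)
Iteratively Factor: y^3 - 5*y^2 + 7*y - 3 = (y - 1)*(y^2 - 4*y + 3) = (y - 3)*(y - 1)*(y - 1)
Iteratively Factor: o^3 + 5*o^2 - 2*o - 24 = (o - 2)*(o^2 + 7*o + 12) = (o - 2)*(o + 3)*(o + 4)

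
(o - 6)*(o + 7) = o^2 + o - 42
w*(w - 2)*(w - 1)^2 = w^4 - 4*w^3 + 5*w^2 - 2*w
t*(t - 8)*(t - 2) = t^3 - 10*t^2 + 16*t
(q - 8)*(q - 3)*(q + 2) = q^3 - 9*q^2 + 2*q + 48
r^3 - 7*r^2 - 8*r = r*(r - 8)*(r + 1)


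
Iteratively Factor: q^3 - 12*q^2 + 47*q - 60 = (q - 3)*(q^2 - 9*q + 20) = (q - 5)*(q - 3)*(q - 4)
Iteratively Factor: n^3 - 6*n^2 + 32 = (n - 4)*(n^2 - 2*n - 8) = (n - 4)^2*(n + 2)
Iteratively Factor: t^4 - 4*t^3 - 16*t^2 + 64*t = (t)*(t^3 - 4*t^2 - 16*t + 64) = t*(t + 4)*(t^2 - 8*t + 16) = t*(t - 4)*(t + 4)*(t - 4)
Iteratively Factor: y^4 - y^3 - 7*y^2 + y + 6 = (y - 3)*(y^3 + 2*y^2 - y - 2) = (y - 3)*(y + 2)*(y^2 - 1) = (y - 3)*(y + 1)*(y + 2)*(y - 1)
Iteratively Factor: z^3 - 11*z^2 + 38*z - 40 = (z - 2)*(z^2 - 9*z + 20) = (z - 4)*(z - 2)*(z - 5)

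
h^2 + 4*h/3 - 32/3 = (h - 8/3)*(h + 4)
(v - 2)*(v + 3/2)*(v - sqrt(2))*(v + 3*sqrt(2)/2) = v^4 - v^3/2 + sqrt(2)*v^3/2 - 6*v^2 - sqrt(2)*v^2/4 - 3*sqrt(2)*v/2 + 3*v/2 + 9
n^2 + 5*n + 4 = (n + 1)*(n + 4)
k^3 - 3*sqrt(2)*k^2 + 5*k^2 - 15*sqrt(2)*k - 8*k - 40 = (k + 5)*(k - 4*sqrt(2))*(k + sqrt(2))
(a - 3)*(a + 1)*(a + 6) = a^3 + 4*a^2 - 15*a - 18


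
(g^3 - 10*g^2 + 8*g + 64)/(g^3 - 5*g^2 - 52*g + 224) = (g + 2)/(g + 7)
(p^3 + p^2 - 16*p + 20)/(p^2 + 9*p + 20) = (p^2 - 4*p + 4)/(p + 4)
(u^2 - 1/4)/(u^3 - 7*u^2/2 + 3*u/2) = (u + 1/2)/(u*(u - 3))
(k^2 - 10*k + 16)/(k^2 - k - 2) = (k - 8)/(k + 1)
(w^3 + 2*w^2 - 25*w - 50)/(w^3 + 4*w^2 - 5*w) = (w^2 - 3*w - 10)/(w*(w - 1))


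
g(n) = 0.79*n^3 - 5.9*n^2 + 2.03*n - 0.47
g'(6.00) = 16.55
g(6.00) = -30.05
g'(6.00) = 16.55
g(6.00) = -30.05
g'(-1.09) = 17.71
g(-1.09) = -10.72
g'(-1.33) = 21.92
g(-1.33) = -15.46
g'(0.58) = -4.02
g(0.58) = -1.12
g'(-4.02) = 87.77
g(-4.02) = -155.30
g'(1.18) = -8.59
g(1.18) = -4.99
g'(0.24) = -0.67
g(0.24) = -0.31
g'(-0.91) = 14.73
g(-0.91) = -7.80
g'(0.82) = -6.05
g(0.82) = -2.34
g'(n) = 2.37*n^2 - 11.8*n + 2.03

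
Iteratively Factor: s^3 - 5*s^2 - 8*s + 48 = (s + 3)*(s^2 - 8*s + 16) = (s - 4)*(s + 3)*(s - 4)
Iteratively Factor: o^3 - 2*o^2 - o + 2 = (o + 1)*(o^2 - 3*o + 2) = (o - 1)*(o + 1)*(o - 2)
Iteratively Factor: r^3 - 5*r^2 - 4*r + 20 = (r - 5)*(r^2 - 4) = (r - 5)*(r - 2)*(r + 2)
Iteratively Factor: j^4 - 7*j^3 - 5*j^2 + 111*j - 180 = (j - 3)*(j^3 - 4*j^2 - 17*j + 60) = (j - 3)*(j + 4)*(j^2 - 8*j + 15) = (j - 3)^2*(j + 4)*(j - 5)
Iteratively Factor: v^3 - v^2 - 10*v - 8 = (v + 2)*(v^2 - 3*v - 4) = (v - 4)*(v + 2)*(v + 1)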